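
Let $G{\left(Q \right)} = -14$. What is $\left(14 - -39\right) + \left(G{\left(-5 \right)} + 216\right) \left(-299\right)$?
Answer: $-60345$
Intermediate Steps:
$\left(14 - -39\right) + \left(G{\left(-5 \right)} + 216\right) \left(-299\right) = \left(14 - -39\right) + \left(-14 + 216\right) \left(-299\right) = \left(14 + 39\right) + 202 \left(-299\right) = 53 - 60398 = -60345$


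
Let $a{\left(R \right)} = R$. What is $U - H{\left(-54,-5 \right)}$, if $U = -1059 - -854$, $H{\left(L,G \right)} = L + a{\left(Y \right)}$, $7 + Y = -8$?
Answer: $-136$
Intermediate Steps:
$Y = -15$ ($Y = -7 - 8 = -15$)
$H{\left(L,G \right)} = -15 + L$ ($H{\left(L,G \right)} = L - 15 = -15 + L$)
$U = -205$ ($U = -1059 + 854 = -205$)
$U - H{\left(-54,-5 \right)} = -205 - \left(-15 - 54\right) = -205 - -69 = -205 + 69 = -136$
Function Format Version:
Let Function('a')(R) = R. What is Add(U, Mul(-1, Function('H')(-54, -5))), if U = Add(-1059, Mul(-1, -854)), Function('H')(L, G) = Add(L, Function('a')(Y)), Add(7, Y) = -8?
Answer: -136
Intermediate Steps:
Y = -15 (Y = Add(-7, -8) = -15)
Function('H')(L, G) = Add(-15, L) (Function('H')(L, G) = Add(L, -15) = Add(-15, L))
U = -205 (U = Add(-1059, 854) = -205)
Add(U, Mul(-1, Function('H')(-54, -5))) = Add(-205, Mul(-1, Add(-15, -54))) = Add(-205, Mul(-1, -69)) = Add(-205, 69) = -136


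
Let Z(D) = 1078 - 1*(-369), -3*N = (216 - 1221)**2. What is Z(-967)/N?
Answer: -1447/336675 ≈ -0.0042979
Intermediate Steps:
N = -336675 (N = -(216 - 1221)**2/3 = -1/3*(-1005)**2 = -1/3*1010025 = -336675)
Z(D) = 1447 (Z(D) = 1078 + 369 = 1447)
Z(-967)/N = 1447/(-336675) = 1447*(-1/336675) = -1447/336675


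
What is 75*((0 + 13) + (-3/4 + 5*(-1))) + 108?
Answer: 2607/4 ≈ 651.75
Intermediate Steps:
75*((0 + 13) + (-3/4 + 5*(-1))) + 108 = 75*(13 + (-3*¼ - 5)) + 108 = 75*(13 + (-¾ - 5)) + 108 = 75*(13 - 23/4) + 108 = 75*(29/4) + 108 = 2175/4 + 108 = 2607/4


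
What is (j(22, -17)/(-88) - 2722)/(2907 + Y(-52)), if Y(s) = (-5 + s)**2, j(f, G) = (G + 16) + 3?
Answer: -39923/90288 ≈ -0.44217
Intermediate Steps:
j(f, G) = 19 + G (j(f, G) = (16 + G) + 3 = 19 + G)
(j(22, -17)/(-88) - 2722)/(2907 + Y(-52)) = ((19 - 17)/(-88) - 2722)/(2907 + (-5 - 52)**2) = (2*(-1/88) - 2722)/(2907 + (-57)**2) = (-1/44 - 2722)/(2907 + 3249) = -119769/44/6156 = -119769/44*1/6156 = -39923/90288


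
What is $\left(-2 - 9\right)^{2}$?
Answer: $121$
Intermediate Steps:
$\left(-2 - 9\right)^{2} = \left(-11\right)^{2} = 121$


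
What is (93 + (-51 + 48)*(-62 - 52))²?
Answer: 189225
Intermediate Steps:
(93 + (-51 + 48)*(-62 - 52))² = (93 - 3*(-114))² = (93 + 342)² = 435² = 189225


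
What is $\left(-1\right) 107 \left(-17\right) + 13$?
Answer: $1832$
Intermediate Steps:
$\left(-1\right) 107 \left(-17\right) + 13 = \left(-107\right) \left(-17\right) + 13 = 1819 + 13 = 1832$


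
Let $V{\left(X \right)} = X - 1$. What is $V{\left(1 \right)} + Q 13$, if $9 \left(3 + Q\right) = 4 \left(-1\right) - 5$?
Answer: $-52$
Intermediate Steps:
$V{\left(X \right)} = -1 + X$ ($V{\left(X \right)} = X - 1 = -1 + X$)
$Q = -4$ ($Q = -3 + \frac{4 \left(-1\right) - 5}{9} = -3 + \frac{-4 - 5}{9} = -3 + \frac{1}{9} \left(-9\right) = -3 - 1 = -4$)
$V{\left(1 \right)} + Q 13 = \left(-1 + 1\right) - 52 = 0 - 52 = -52$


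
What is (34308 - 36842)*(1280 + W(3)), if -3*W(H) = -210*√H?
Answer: -3243520 - 177380*√3 ≈ -3.5508e+6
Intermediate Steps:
W(H) = 70*√H (W(H) = -(-70)*√H = 70*√H)
(34308 - 36842)*(1280 + W(3)) = (34308 - 36842)*(1280 + 70*√3) = -2534*(1280 + 70*√3) = -3243520 - 177380*√3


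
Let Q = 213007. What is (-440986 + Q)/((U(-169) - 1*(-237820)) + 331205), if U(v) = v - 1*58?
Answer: -227979/568798 ≈ -0.40081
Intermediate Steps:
U(v) = -58 + v (U(v) = v - 58 = -58 + v)
(-440986 + Q)/((U(-169) - 1*(-237820)) + 331205) = (-440986 + 213007)/(((-58 - 169) - 1*(-237820)) + 331205) = -227979/((-227 + 237820) + 331205) = -227979/(237593 + 331205) = -227979/568798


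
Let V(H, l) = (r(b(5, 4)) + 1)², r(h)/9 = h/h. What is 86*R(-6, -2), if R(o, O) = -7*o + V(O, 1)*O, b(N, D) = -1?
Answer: -13588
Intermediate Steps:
r(h) = 9 (r(h) = 9*(h/h) = 9*1 = 9)
V(H, l) = 100 (V(H, l) = (9 + 1)² = 10² = 100)
R(o, O) = -7*o + 100*O
86*R(-6, -2) = 86*(-7*(-6) + 100*(-2)) = 86*(42 - 200) = 86*(-158) = -13588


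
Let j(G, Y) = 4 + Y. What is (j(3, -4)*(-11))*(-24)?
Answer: 0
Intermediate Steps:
(j(3, -4)*(-11))*(-24) = ((4 - 4)*(-11))*(-24) = (0*(-11))*(-24) = 0*(-24) = 0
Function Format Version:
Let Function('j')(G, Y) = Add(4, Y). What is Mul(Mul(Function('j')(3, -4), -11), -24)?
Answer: 0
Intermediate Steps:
Mul(Mul(Function('j')(3, -4), -11), -24) = Mul(Mul(Add(4, -4), -11), -24) = Mul(Mul(0, -11), -24) = Mul(0, -24) = 0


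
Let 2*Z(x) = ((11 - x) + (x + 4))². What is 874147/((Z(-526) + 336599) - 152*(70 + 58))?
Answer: 1748294/634511 ≈ 2.7553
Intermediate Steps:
Z(x) = 225/2 (Z(x) = ((11 - x) + (x + 4))²/2 = ((11 - x) + (4 + x))²/2 = (½)*15² = (½)*225 = 225/2)
874147/((Z(-526) + 336599) - 152*(70 + 58)) = 874147/((225/2 + 336599) - 152*(70 + 58)) = 874147/(673423/2 - 152*128) = 874147/(673423/2 - 19456) = 874147/(634511/2) = 874147*(2/634511) = 1748294/634511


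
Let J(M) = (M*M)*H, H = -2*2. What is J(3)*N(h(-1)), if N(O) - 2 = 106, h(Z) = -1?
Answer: -3888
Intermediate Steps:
H = -4
N(O) = 108 (N(O) = 2 + 106 = 108)
J(M) = -4*M² (J(M) = (M*M)*(-4) = M²*(-4) = -4*M²)
J(3)*N(h(-1)) = -4*3²*108 = -4*9*108 = -36*108 = -3888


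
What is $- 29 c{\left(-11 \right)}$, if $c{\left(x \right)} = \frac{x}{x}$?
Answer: $-29$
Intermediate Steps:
$c{\left(x \right)} = 1$
$- 29 c{\left(-11 \right)} = \left(-29\right) 1 = -29$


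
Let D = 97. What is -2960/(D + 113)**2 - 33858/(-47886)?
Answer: 11261627/17598105 ≈ 0.63993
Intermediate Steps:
-2960/(D + 113)**2 - 33858/(-47886) = -2960/(97 + 113)**2 - 33858/(-47886) = -2960/(210**2) - 33858*(-1/47886) = -2960/44100 + 5643/7981 = -2960*1/44100 + 5643/7981 = -148/2205 + 5643/7981 = 11261627/17598105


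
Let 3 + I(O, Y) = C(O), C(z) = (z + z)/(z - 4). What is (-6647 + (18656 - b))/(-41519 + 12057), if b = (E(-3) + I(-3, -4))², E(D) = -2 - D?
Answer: -588377/1443638 ≈ -0.40757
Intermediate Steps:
C(z) = 2*z/(-4 + z) (C(z) = (2*z)/(-4 + z) = 2*z/(-4 + z))
I(O, Y) = -3 + 2*O/(-4 + O)
b = 64/49 (b = ((-2 - 1*(-3)) + (12 - 1*(-3))/(-4 - 3))² = ((-2 + 3) + (12 + 3)/(-7))² = (1 - ⅐*15)² = (1 - 15/7)² = (-8/7)² = 64/49 ≈ 1.3061)
(-6647 + (18656 - b))/(-41519 + 12057) = (-6647 + (18656 - 1*64/49))/(-41519 + 12057) = (-6647 + (18656 - 64/49))/(-29462) = (-6647 + 914080/49)*(-1/29462) = (588377/49)*(-1/29462) = -588377/1443638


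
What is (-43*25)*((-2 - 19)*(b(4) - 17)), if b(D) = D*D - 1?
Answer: -45150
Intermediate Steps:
b(D) = -1 + D² (b(D) = D² - 1 = -1 + D²)
(-43*25)*((-2 - 19)*(b(4) - 17)) = (-43*25)*((-2 - 19)*((-1 + 4²) - 17)) = -(-22575)*((-1 + 16) - 17) = -(-22575)*(15 - 17) = -(-22575)*(-2) = -1075*42 = -45150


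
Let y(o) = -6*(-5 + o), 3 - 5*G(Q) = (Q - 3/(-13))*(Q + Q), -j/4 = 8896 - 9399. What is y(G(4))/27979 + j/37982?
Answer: 273181658/4933956755 ≈ 0.055368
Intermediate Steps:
j = 2012 (j = -4*(8896 - 9399) = -4*(-503) = 2012)
G(Q) = ⅗ - 2*Q*(3/13 + Q)/5 (G(Q) = ⅗ - (Q - 3/(-13))*(Q + Q)/5 = ⅗ - (Q - 3*(-1/13))*2*Q/5 = ⅗ - (Q + 3/13)*2*Q/5 = ⅗ - (3/13 + Q)*2*Q/5 = ⅗ - 2*Q*(3/13 + Q)/5)
y(o) = 30 - 6*o
y(G(4))/27979 + j/37982 = (30 - 6*(⅗ - 6/65*4 - ⅖*4²))/27979 + 2012/37982 = (30 - 6*(⅗ - 24/65 - ⅖*16))*(1/27979) + 2012*(1/37982) = (30 - 6*(⅗ - 24/65 - 32/5))*(1/27979) + 1006/18991 = (30 - 6*(-401/65))*(1/27979) + 1006/18991 = (30 + 2406/65)*(1/27979) + 1006/18991 = (4356/65)*(1/27979) + 1006/18991 = 4356/1818635 + 1006/18991 = 273181658/4933956755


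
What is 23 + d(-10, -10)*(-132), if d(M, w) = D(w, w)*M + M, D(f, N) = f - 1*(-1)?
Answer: -10537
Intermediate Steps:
D(f, N) = 1 + f (D(f, N) = f + 1 = 1 + f)
d(M, w) = M + M*(1 + w) (d(M, w) = (1 + w)*M + M = M*(1 + w) + M = M + M*(1 + w))
23 + d(-10, -10)*(-132) = 23 - 10*(2 - 10)*(-132) = 23 - 10*(-8)*(-132) = 23 + 80*(-132) = 23 - 10560 = -10537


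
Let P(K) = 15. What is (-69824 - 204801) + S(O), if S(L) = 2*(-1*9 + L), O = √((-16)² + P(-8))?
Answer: -274643 + 2*√271 ≈ -2.7461e+5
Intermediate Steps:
O = √271 (O = √((-16)² + 15) = √(256 + 15) = √271 ≈ 16.462)
S(L) = -18 + 2*L (S(L) = 2*(-9 + L) = -18 + 2*L)
(-69824 - 204801) + S(O) = (-69824 - 204801) + (-18 + 2*√271) = -274625 + (-18 + 2*√271) = -274643 + 2*√271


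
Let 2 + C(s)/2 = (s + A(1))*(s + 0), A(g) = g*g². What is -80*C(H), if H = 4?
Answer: -2880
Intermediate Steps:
A(g) = g³
C(s) = -4 + 2*s*(1 + s) (C(s) = -4 + 2*((s + 1³)*(s + 0)) = -4 + 2*((s + 1)*s) = -4 + 2*((1 + s)*s) = -4 + 2*(s*(1 + s)) = -4 + 2*s*(1 + s))
-80*C(H) = -80*(-4 + 2*4 + 2*4²) = -80*(-4 + 8 + 2*16) = -80*(-4 + 8 + 32) = -80*36 = -2880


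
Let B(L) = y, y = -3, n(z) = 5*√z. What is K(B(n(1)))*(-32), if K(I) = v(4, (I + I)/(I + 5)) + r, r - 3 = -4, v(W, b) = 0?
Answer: 32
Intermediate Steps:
r = -1 (r = 3 - 4 = -1)
B(L) = -3
K(I) = -1 (K(I) = 0 - 1 = -1)
K(B(n(1)))*(-32) = -1*(-32) = 32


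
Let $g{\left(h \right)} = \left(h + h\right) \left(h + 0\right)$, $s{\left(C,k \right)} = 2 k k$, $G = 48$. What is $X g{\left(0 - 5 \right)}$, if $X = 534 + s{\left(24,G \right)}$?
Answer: $257100$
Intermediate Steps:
$s{\left(C,k \right)} = 2 k^{2}$
$g{\left(h \right)} = 2 h^{2}$ ($g{\left(h \right)} = 2 h h = 2 h^{2}$)
$X = 5142$ ($X = 534 + 2 \cdot 48^{2} = 534 + 2 \cdot 2304 = 534 + 4608 = 5142$)
$X g{\left(0 - 5 \right)} = 5142 \cdot 2 \left(0 - 5\right)^{2} = 5142 \cdot 2 \left(-5\right)^{2} = 5142 \cdot 2 \cdot 25 = 5142 \cdot 50 = 257100$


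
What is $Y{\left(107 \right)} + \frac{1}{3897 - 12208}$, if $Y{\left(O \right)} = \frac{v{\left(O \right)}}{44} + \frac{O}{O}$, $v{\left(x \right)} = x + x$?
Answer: $\frac{1072097}{182842} \approx 5.8635$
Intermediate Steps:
$v{\left(x \right)} = 2 x$
$Y{\left(O \right)} = 1 + \frac{O}{22}$ ($Y{\left(O \right)} = \frac{2 O}{44} + \frac{O}{O} = 2 O \frac{1}{44} + 1 = \frac{O}{22} + 1 = 1 + \frac{O}{22}$)
$Y{\left(107 \right)} + \frac{1}{3897 - 12208} = \left(1 + \frac{1}{22} \cdot 107\right) + \frac{1}{3897 - 12208} = \left(1 + \frac{107}{22}\right) + \frac{1}{-8311} = \frac{129}{22} - \frac{1}{8311} = \frac{1072097}{182842}$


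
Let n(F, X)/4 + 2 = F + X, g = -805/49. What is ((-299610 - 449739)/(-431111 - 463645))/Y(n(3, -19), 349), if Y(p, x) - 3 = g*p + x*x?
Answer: 1748481/256767532816 ≈ 6.8096e-6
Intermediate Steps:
g = -115/7 (g = -805*1/49 = -115/7 ≈ -16.429)
n(F, X) = -8 + 4*F + 4*X (n(F, X) = -8 + 4*(F + X) = -8 + (4*F + 4*X) = -8 + 4*F + 4*X)
Y(p, x) = 3 + x**2 - 115*p/7 (Y(p, x) = 3 + (-115*p/7 + x*x) = 3 + (-115*p/7 + x**2) = 3 + (x**2 - 115*p/7) = 3 + x**2 - 115*p/7)
((-299610 - 449739)/(-431111 - 463645))/Y(n(3, -19), 349) = ((-299610 - 449739)/(-431111 - 463645))/(3 + 349**2 - 115*(-8 + 4*3 + 4*(-19))/7) = (-749349/(-894756))/(3 + 121801 - 115*(-8 + 12 - 76)/7) = (-749349*(-1/894756))/(3 + 121801 - 115/7*(-72)) = 249783/(298252*(3 + 121801 + 8280/7)) = 249783/(298252*(860908/7)) = (249783/298252)*(7/860908) = 1748481/256767532816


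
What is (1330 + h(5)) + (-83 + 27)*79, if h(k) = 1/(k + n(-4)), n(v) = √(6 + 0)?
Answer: -58781/19 - √6/19 ≈ -3093.9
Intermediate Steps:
n(v) = √6
h(k) = 1/(k + √6)
(1330 + h(5)) + (-83 + 27)*79 = (1330 + 1/(5 + √6)) + (-83 + 27)*79 = (1330 + 1/(5 + √6)) - 56*79 = (1330 + 1/(5 + √6)) - 4424 = -3094 + 1/(5 + √6)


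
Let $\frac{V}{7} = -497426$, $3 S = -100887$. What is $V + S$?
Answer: $-3515611$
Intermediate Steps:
$S = -33629$ ($S = \frac{1}{3} \left(-100887\right) = -33629$)
$V = -3481982$ ($V = 7 \left(-497426\right) = -3481982$)
$V + S = -3481982 - 33629 = -3515611$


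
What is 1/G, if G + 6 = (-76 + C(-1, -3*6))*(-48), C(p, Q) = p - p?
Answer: 1/3642 ≈ 0.00027457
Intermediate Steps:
C(p, Q) = 0
G = 3642 (G = -6 + (-76 + 0)*(-48) = -6 - 76*(-48) = -6 + 3648 = 3642)
1/G = 1/3642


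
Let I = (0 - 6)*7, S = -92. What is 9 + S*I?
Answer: 3873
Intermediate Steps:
I = -42 (I = -6*7 = -42)
9 + S*I = 9 - 92*(-42) = 9 + 3864 = 3873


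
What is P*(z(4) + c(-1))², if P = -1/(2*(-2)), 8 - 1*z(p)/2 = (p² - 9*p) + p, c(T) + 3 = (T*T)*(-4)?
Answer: 1681/4 ≈ 420.25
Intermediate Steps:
c(T) = -3 - 4*T² (c(T) = -3 + (T*T)*(-4) = -3 + T²*(-4) = -3 - 4*T²)
z(p) = 16 - 2*p² + 16*p (z(p) = 16 - 2*((p² - 9*p) + p) = 16 - 2*(p² - 8*p) = 16 + (-2*p² + 16*p) = 16 - 2*p² + 16*p)
P = ¼ (P = -1/(-4) = -1*(-¼) = ¼ ≈ 0.25000)
P*(z(4) + c(-1))² = ((16 - 2*4² + 16*4) + (-3 - 4*(-1)²))²/4 = ((16 - 2*16 + 64) + (-3 - 4*1))²/4 = ((16 - 32 + 64) + (-3 - 4))²/4 = (48 - 7)²/4 = (¼)*41² = (¼)*1681 = 1681/4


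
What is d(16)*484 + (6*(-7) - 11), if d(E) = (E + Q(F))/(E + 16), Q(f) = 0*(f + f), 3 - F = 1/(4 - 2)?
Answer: 189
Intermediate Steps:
F = 5/2 (F = 3 - 1/(4 - 2) = 3 - 1/2 = 3 - 1*½ = 3 - ½ = 5/2 ≈ 2.5000)
Q(f) = 0 (Q(f) = 0*(2*f) = 0)
d(E) = E/(16 + E) (d(E) = (E + 0)/(E + 16) = E/(16 + E))
d(16)*484 + (6*(-7) - 11) = (16/(16 + 16))*484 + (6*(-7) - 11) = (16/32)*484 + (-42 - 11) = (16*(1/32))*484 - 53 = (½)*484 - 53 = 242 - 53 = 189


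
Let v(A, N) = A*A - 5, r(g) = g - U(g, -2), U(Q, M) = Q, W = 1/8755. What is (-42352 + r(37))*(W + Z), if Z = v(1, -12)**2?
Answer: -5932710512/8755 ≈ -6.7764e+5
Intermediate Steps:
W = 1/8755 ≈ 0.00011422
r(g) = 0 (r(g) = g - g = 0)
v(A, N) = -5 + A**2 (v(A, N) = A**2 - 5 = -5 + A**2)
Z = 16 (Z = (-5 + 1**2)**2 = (-5 + 1)**2 = (-4)**2 = 16)
(-42352 + r(37))*(W + Z) = (-42352 + 0)*(1/8755 + 16) = -42352*140081/8755 = -5932710512/8755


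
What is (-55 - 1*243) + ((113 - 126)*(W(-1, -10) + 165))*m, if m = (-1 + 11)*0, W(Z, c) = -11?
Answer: -298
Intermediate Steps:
m = 0 (m = 10*0 = 0)
(-55 - 1*243) + ((113 - 126)*(W(-1, -10) + 165))*m = (-55 - 1*243) + ((113 - 126)*(-11 + 165))*0 = (-55 - 243) - 13*154*0 = -298 - 2002*0 = -298 + 0 = -298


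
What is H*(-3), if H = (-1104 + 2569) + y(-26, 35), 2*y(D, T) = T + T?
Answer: -4500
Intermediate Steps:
y(D, T) = T (y(D, T) = (T + T)/2 = (2*T)/2 = T)
H = 1500 (H = (-1104 + 2569) + 35 = 1465 + 35 = 1500)
H*(-3) = 1500*(-3) = -4500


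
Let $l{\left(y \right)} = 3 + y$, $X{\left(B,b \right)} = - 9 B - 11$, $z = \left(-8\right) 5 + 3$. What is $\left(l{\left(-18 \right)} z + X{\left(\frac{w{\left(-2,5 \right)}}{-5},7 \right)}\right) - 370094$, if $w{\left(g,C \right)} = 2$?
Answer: $- \frac{1847732}{5} \approx -3.6955 \cdot 10^{5}$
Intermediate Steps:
$z = -37$ ($z = -40 + 3 = -37$)
$X{\left(B,b \right)} = -11 - 9 B$
$\left(l{\left(-18 \right)} z + X{\left(\frac{w{\left(-2,5 \right)}}{-5},7 \right)}\right) - 370094 = \left(\left(3 - 18\right) \left(-37\right) - \left(11 + 9 \frac{2}{-5}\right)\right) - 370094 = \left(\left(-15\right) \left(-37\right) - \left(11 + 9 \cdot 2 \left(- \frac{1}{5}\right)\right)\right) - 370094 = \left(555 - \frac{37}{5}\right) - 370094 = \frac{2738}{5} - 370094 = - \frac{1847732}{5}$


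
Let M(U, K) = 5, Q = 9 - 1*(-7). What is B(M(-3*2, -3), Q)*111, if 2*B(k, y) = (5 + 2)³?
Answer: 38073/2 ≈ 19037.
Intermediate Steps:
Q = 16 (Q = 9 + 7 = 16)
B(k, y) = 343/2 (B(k, y) = (5 + 2)³/2 = (½)*7³ = (½)*343 = 343/2)
B(M(-3*2, -3), Q)*111 = (343/2)*111 = 38073/2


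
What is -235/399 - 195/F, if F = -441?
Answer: -410/2793 ≈ -0.14680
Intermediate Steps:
-235/399 - 195/F = -235/399 - 195/(-441) = -235*1/399 - 195*(-1/441) = -235/399 + 65/147 = -410/2793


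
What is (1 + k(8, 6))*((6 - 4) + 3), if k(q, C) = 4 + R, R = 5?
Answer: 50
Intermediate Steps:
k(q, C) = 9 (k(q, C) = 4 + 5 = 9)
(1 + k(8, 6))*((6 - 4) + 3) = (1 + 9)*((6 - 4) + 3) = 10*(2 + 3) = 10*5 = 50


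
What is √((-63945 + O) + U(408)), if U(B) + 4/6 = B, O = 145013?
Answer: √733278/3 ≈ 285.44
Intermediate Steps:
U(B) = -⅔ + B
√((-63945 + O) + U(408)) = √((-63945 + 145013) + (-⅔ + 408)) = √(81068 + 1222/3) = √(244426/3) = √733278/3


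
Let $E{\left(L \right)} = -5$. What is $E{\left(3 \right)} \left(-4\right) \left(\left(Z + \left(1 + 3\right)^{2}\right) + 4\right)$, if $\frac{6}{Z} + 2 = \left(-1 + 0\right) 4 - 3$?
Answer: $\frac{1160}{3} \approx 386.67$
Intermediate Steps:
$Z = - \frac{2}{3}$ ($Z = \frac{6}{-2 + \left(\left(-1 + 0\right) 4 - 3\right)} = \frac{6}{-2 - 7} = \frac{6}{-9} = 6 \left(- \frac{1}{9}\right) = - \frac{2}{3} \approx -0.66667$)
$E{\left(3 \right)} \left(-4\right) \left(\left(Z + \left(1 + 3\right)^{2}\right) + 4\right) = \left(-5\right) \left(-4\right) \left(\left(- \frac{2}{3} + \left(1 + 3\right)^{2}\right) + 4\right) = 20 \left(\left(- \frac{2}{3} + 4^{2}\right) + 4\right) = 20 \left(\left(- \frac{2}{3} + 16\right) + 4\right) = 20 \left(\frac{46}{3} + 4\right) = 20 \cdot \frac{58}{3} = \frac{1160}{3}$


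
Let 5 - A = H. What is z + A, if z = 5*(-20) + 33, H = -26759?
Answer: 26697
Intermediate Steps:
A = 26764 (A = 5 - 1*(-26759) = 5 + 26759 = 26764)
z = -67 (z = -100 + 33 = -67)
z + A = -67 + 26764 = 26697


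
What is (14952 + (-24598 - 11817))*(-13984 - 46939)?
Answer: 1307590349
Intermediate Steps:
(14952 + (-24598 - 11817))*(-13984 - 46939) = (14952 - 36415)*(-60923) = -21463*(-60923) = 1307590349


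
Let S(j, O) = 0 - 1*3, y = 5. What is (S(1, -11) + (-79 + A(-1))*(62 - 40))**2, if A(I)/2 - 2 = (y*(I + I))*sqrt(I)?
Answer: 2538809 + 1454640*I ≈ 2.5388e+6 + 1.4546e+6*I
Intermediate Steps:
S(j, O) = -3 (S(j, O) = 0 - 3 = -3)
A(I) = 4 + 20*I**(3/2) (A(I) = 4 + 2*((5*(I + I))*sqrt(I)) = 4 + 2*((5*(2*I))*sqrt(I)) = 4 + 2*((10*I)*sqrt(I)) = 4 + 2*(10*I**(3/2)) = 4 + 20*I**(3/2))
(S(1, -11) + (-79 + A(-1))*(62 - 40))**2 = (-3 + (-79 + (4 + 20*(-1)**(3/2)))*(62 - 40))**2 = (-3 + (-79 + (4 + 20*(-I)))*22)**2 = (-3 + (-79 + (4 - 20*I))*22)**2 = (-3 + (-75 - 20*I)*22)**2 = (-3 + (-1650 - 440*I))**2 = (-1653 - 440*I)**2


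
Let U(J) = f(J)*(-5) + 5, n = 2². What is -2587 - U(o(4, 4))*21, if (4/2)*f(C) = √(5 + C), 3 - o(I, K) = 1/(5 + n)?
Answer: -2692 + 35*√71/2 ≈ -2544.5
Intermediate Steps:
n = 4
o(I, K) = 26/9 (o(I, K) = 3 - 1/(5 + 4) = 3 - 1/9 = 3 - 1*⅑ = 3 - ⅑ = 26/9)
f(C) = √(5 + C)/2
U(J) = 5 - 5*√(5 + J)/2 (U(J) = (√(5 + J)/2)*(-5) + 5 = -5*√(5 + J)/2 + 5 = 5 - 5*√(5 + J)/2)
-2587 - U(o(4, 4))*21 = -2587 - (5 - 5*√(5 + 26/9)/2)*21 = -2587 - (5 - 5*√71/6)*21 = -2587 - (105 - 35*√71/2) = -2587 + (-105 + 35*√71/2) = -2692 + 35*√71/2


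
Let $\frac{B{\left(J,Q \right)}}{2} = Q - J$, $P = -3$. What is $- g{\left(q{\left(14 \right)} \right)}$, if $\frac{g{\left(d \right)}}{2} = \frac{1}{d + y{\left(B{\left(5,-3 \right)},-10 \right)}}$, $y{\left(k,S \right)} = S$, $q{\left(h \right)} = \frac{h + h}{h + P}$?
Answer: $\frac{11}{41} \approx 0.26829$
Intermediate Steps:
$B{\left(J,Q \right)} = - 2 J + 2 Q$ ($B{\left(J,Q \right)} = 2 \left(Q - J\right) = - 2 J + 2 Q$)
$q{\left(h \right)} = \frac{2 h}{-3 + h}$ ($q{\left(h \right)} = \frac{h + h}{h - 3} = \frac{2 h}{-3 + h}$)
$g{\left(d \right)} = \frac{2}{-10 + d}$ ($g{\left(d \right)} = \frac{2}{d - 10} = \frac{2}{-10 + d}$)
$- g{\left(q{\left(14 \right)} \right)} = - \frac{2}{-10 + 2 \cdot 14 \frac{1}{-3 + 14}} = - \frac{2}{-10 + 2 \cdot 14 \cdot \frac{1}{11}} = - \frac{2}{-10 + \frac{28}{11}} = - \frac{2}{- \frac{82}{11}} = - \frac{2 \left(-11\right)}{82} = \left(-1\right) \left(- \frac{11}{41}\right) = \frac{11}{41}$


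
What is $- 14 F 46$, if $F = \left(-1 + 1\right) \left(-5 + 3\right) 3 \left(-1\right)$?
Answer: $0$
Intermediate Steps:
$F = 0$ ($F = 0 \left(-2\right) 3 \left(-1\right) = 0 \cdot 3 \left(-1\right) = 0 \left(-1\right) = 0$)
$- 14 F 46 = \left(-14\right) 0 \cdot 46 = 0 \cdot 46 = 0$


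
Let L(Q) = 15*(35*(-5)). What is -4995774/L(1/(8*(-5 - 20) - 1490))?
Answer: 237894/125 ≈ 1903.2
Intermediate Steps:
L(Q) = -2625 (L(Q) = 15*(-175) = -2625)
-4995774/L(1/(8*(-5 - 20) - 1490)) = -4995774/(-2625) = -4995774*(-1/2625) = 237894/125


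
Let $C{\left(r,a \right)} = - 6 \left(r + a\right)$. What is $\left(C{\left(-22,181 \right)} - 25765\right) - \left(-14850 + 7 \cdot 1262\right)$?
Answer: $-20703$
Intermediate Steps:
$C{\left(r,a \right)} = - 6 a - 6 r$ ($C{\left(r,a \right)} = - 6 \left(a + r\right) = - 6 a - 6 r$)
$\left(C{\left(-22,181 \right)} - 25765\right) - \left(-14850 + 7 \cdot 1262\right) = \left(\left(\left(-6\right) 181 - -132\right) - 25765\right) - \left(-14850 + 7 \cdot 1262\right) = \left(\left(-1086 + 132\right) - 25765\right) - \left(-14850 + 8834\right) = \left(-954 - 25765\right) - -6016 = -26719 + 6016 = -20703$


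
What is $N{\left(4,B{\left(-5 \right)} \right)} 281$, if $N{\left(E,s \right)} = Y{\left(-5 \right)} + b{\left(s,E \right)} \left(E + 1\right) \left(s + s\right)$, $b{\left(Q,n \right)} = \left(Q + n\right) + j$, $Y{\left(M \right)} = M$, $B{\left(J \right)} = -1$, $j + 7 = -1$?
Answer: $12645$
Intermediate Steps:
$j = -8$ ($j = -7 - 1 = -8$)
$b{\left(Q,n \right)} = -8 + Q + n$ ($b{\left(Q,n \right)} = \left(Q + n\right) - 8 = -8 + Q + n$)
$N{\left(E,s \right)} = -5 + 2 s \left(1 + E\right) \left(-8 + E + s\right)$ ($N{\left(E,s \right)} = -5 + \left(-8 + s + E\right) \left(E + 1\right) \left(s + s\right) = -5 + \left(-8 + E + s\right) \left(1 + E\right) 2 s = -5 + \left(-8 + E + s\right) 2 s \left(1 + E\right) = -5 + 2 s \left(1 + E\right) \left(-8 + E + s\right)$)
$N{\left(4,B{\left(-5 \right)} \right)} 281 = \left(-5 + 2 \left(-1\right) \left(-8 + 4 - 1\right) + 2 \cdot 4 \left(-1\right) \left(-8 + 4 - 1\right)\right) 281 = \left(-5 + 2 \left(-1\right) \left(-5\right) + 2 \cdot 4 \left(-1\right) \left(-5\right)\right) 281 = \left(-5 + 10 + 40\right) 281 = 45 \cdot 281 = 12645$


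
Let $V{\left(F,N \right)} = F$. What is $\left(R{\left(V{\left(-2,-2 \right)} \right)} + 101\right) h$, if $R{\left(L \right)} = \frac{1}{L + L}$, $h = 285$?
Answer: $\frac{114855}{4} \approx 28714.0$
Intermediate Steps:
$R{\left(L \right)} = \frac{1}{2 L}$
$\left(R{\left(V{\left(-2,-2 \right)} \right)} + 101\right) h = \left(\frac{1}{2 \left(-2\right)} + 101\right) 285 = \left(\frac{1}{2} \left(- \frac{1}{2}\right) + 101\right) 285 = \left(- \frac{1}{4} + 101\right) 285 = \frac{403}{4} \cdot 285 = \frac{114855}{4}$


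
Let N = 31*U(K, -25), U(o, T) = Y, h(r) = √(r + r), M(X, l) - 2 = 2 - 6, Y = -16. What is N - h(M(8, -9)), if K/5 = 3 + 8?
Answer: -496 - 2*I ≈ -496.0 - 2.0*I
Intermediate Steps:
M(X, l) = -2 (M(X, l) = 2 + (2 - 6) = 2 - 4 = -2)
K = 55 (K = 5*(3 + 8) = 5*11 = 55)
h(r) = √2*√r (h(r) = √(2*r) = √2*√r)
U(o, T) = -16
N = -496 (N = 31*(-16) = -496)
N - h(M(8, -9)) = -496 - √2*√(-2) = -496 - √2*I*√2 = -496 - 2*I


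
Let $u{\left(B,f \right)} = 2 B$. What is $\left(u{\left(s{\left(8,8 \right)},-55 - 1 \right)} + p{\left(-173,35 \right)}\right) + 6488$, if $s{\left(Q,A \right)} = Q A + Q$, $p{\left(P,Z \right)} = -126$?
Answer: $6506$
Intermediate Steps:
$s{\left(Q,A \right)} = Q + A Q$ ($s{\left(Q,A \right)} = A Q + Q = Q + A Q$)
$\left(u{\left(s{\left(8,8 \right)},-55 - 1 \right)} + p{\left(-173,35 \right)}\right) + 6488 = \left(2 \cdot 8 \left(1 + 8\right) - 126\right) + 6488 = \left(2 \cdot 8 \cdot 9 - 126\right) + 6488 = \left(2 \cdot 72 - 126\right) + 6488 = \left(144 - 126\right) + 6488 = 18 + 6488 = 6506$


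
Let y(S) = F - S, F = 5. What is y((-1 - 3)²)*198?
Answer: -2178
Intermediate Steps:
y(S) = 5 - S
y((-1 - 3)²)*198 = (5 - (-1 - 3)²)*198 = (5 - 1*(-4)²)*198 = (5 - 1*16)*198 = (5 - 16)*198 = -11*198 = -2178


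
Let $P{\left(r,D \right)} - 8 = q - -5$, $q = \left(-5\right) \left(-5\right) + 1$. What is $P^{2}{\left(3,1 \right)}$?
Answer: $1521$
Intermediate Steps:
$q = 26$ ($q = 25 + 1 = 26$)
$P{\left(r,D \right)} = 39$ ($P{\left(r,D \right)} = 8 + \left(26 - -5\right) = 8 + \left(26 + 5\right) = 8 + 31 = 39$)
$P^{2}{\left(3,1 \right)} = 39^{2} = 1521$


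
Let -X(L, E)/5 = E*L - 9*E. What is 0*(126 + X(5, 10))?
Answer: 0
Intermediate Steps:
X(L, E) = 45*E - 5*E*L (X(L, E) = -5*(E*L - 9*E) = -5*(-9*E + E*L) = 45*E - 5*E*L)
0*(126 + X(5, 10)) = 0*(126 + 5*10*(9 - 1*5)) = 0*(126 + 5*10*(9 - 5)) = 0*(126 + 5*10*4) = 0*(126 + 200) = 0*326 = 0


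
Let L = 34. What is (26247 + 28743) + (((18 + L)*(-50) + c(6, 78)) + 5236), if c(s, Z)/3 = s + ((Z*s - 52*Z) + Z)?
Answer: 47114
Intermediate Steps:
c(s, Z) = -153*Z + 3*s + 3*Z*s (c(s, Z) = 3*(s + ((Z*s - 52*Z) + Z)) = 3*(s + ((-52*Z + Z*s) + Z)) = 3*(s + (-51*Z + Z*s)) = 3*(s - 51*Z + Z*s) = -153*Z + 3*s + 3*Z*s)
(26247 + 28743) + (((18 + L)*(-50) + c(6, 78)) + 5236) = (26247 + 28743) + (((18 + 34)*(-50) + (-153*78 + 3*6 + 3*78*6)) + 5236) = 54990 + ((52*(-50) + (-11934 + 18 + 1404)) + 5236) = 54990 + ((-2600 - 10512) + 5236) = 54990 + (-13112 + 5236) = 54990 - 7876 = 47114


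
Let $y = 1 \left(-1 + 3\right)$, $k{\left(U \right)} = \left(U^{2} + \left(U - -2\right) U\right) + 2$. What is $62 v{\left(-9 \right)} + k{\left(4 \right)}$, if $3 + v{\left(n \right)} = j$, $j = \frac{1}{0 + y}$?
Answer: $-113$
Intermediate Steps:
$k{\left(U \right)} = 2 + U^{2} + U \left(2 + U\right)$ ($k{\left(U \right)} = \left(U^{2} + \left(U + 2\right) U\right) + 2 = \left(U^{2} + \left(2 + U\right) U\right) + 2 = \left(U^{2} + U \left(2 + U\right)\right) + 2 = 2 + U^{2} + U \left(2 + U\right)$)
$y = 2$ ($y = 1 \cdot 2 = 2$)
$j = \frac{1}{2}$ ($j = \frac{1}{0 + 2} = \frac{1}{2} \approx 0.5$)
$v{\left(n \right)} = - \frac{5}{2}$ ($v{\left(n \right)} = -3 + \frac{1}{2} = - \frac{5}{2}$)
$62 v{\left(-9 \right)} + k{\left(4 \right)} = 62 \left(- \frac{5}{2}\right) + \left(2 + 2 \cdot 4 + 2 \cdot 4^{2}\right) = -155 + \left(2 + 8 + 2 \cdot 16\right) = -155 + \left(2 + 8 + 32\right) = -155 + 42 = -113$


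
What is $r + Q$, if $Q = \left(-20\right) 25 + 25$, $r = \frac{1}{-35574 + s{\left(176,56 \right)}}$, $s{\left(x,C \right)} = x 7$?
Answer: $- \frac{16312451}{34342} \approx -475.0$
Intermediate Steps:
$s{\left(x,C \right)} = 7 x$
$r = - \frac{1}{34342}$ ($r = \frac{1}{-35574 + 7 \cdot 176} = \frac{1}{-35574 + 1232} = \frac{1}{-34342} = - \frac{1}{34342} \approx -2.9119 \cdot 10^{-5}$)
$Q = -475$ ($Q = -500 + 25 = -475$)
$r + Q = - \frac{1}{34342} - 475 = - \frac{16312451}{34342}$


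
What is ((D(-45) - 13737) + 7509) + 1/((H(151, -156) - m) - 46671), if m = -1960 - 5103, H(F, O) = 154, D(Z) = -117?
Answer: -250335631/39454 ≈ -6345.0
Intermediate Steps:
m = -7063
((D(-45) - 13737) + 7509) + 1/((H(151, -156) - m) - 46671) = ((-117 - 13737) + 7509) + 1/((154 - 1*(-7063)) - 46671) = (-13854 + 7509) + 1/((154 + 7063) - 46671) = -6345 + 1/(7217 - 46671) = -6345 + 1/(-39454) = -6345 - 1/39454 = -250335631/39454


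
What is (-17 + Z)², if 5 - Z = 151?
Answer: 26569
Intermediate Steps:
Z = -146 (Z = 5 - 1*151 = 5 - 151 = -146)
(-17 + Z)² = (-17 - 146)² = (-163)² = 26569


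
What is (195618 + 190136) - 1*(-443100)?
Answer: 828854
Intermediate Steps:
(195618 + 190136) - 1*(-443100) = 385754 + 443100 = 828854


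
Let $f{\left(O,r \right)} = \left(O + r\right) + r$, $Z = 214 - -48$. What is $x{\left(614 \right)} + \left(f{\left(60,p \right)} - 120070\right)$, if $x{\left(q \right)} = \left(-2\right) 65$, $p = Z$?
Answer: $-119616$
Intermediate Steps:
$Z = 262$ ($Z = 214 + 48 = 262$)
$p = 262$
$x{\left(q \right)} = -130$
$f{\left(O,r \right)} = O + 2 r$
$x{\left(614 \right)} + \left(f{\left(60,p \right)} - 120070\right) = -130 + \left(\left(60 + 2 \cdot 262\right) - 120070\right) = -130 + \left(\left(60 + 524\right) - 120070\right) = -130 + \left(584 - 120070\right) = -130 - 119486 = -119616$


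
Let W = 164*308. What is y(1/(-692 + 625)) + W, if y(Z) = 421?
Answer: 50933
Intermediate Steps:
W = 50512
y(1/(-692 + 625)) + W = 421 + 50512 = 50933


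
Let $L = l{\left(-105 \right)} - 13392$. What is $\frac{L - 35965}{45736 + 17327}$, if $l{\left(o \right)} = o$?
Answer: $- \frac{7066}{9009} \approx -0.78433$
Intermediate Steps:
$L = -13497$ ($L = -105 - 13392 = -13497$)
$\frac{L - 35965}{45736 + 17327} = \frac{-13497 - 35965}{45736 + 17327} = - \frac{49462}{63063} = \left(-49462\right) \frac{1}{63063} = - \frac{7066}{9009}$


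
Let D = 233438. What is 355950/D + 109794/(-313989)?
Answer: 14355715463/12216160697 ≈ 1.1751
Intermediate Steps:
355950/D + 109794/(-313989) = 355950/233438 + 109794/(-313989) = 355950*(1/233438) + 109794*(-1/313989) = 177975/116719 - 36598/104663 = 14355715463/12216160697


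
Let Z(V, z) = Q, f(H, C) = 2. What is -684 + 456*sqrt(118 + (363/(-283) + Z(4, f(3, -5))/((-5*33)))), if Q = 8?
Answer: -684 + 2888*sqrt(704674245)/15565 ≈ 4241.4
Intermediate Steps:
Z(V, z) = 8
-684 + 456*sqrt(118 + (363/(-283) + Z(4, f(3, -5))/((-5*33)))) = -684 + 456*sqrt(118 + (363/(-283) + 8/((-5*33)))) = -684 + 456*sqrt(118 + (363*(-1/283) + 8/(-165))) = -684 + 456*sqrt(118 + (-363/283 + 8*(-1/165))) = -684 + 456*sqrt(118 + (-363/283 - 8/165)) = -684 + 456*sqrt(118 - 62159/46695) = -684 + 456*sqrt(5447851/46695) = -684 + 456*(19*sqrt(704674245)/46695) = -684 + 2888*sqrt(704674245)/15565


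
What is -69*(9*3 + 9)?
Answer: -2484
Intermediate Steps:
-69*(9*3 + 9) = -69*(27 + 9) = -69*36 = -2484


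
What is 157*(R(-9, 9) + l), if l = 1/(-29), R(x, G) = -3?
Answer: -13816/29 ≈ -476.41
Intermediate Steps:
l = -1/29 ≈ -0.034483
157*(R(-9, 9) + l) = 157*(-3 - 1/29) = 157*(-88/29) = -13816/29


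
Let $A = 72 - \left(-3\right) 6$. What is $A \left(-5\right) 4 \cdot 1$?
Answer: $-1800$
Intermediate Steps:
$A = 90$ ($A = 72 - -18 = 72 + 18 = 90$)
$A \left(-5\right) 4 \cdot 1 = 90 \left(-5\right) 4 \cdot 1 = 90 \left(\left(-20\right) 1\right) = 90 \left(-20\right) = -1800$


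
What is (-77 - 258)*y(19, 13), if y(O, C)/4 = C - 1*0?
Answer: -17420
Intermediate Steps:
y(O, C) = 4*C (y(O, C) = 4*(C - 1*0) = 4*(C + 0) = 4*C)
(-77 - 258)*y(19, 13) = (-77 - 258)*(4*13) = -335*52 = -17420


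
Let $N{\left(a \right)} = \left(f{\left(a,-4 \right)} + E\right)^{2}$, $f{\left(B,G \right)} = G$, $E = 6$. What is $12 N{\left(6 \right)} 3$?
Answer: $144$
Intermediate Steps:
$N{\left(a \right)} = 4$ ($N{\left(a \right)} = \left(-4 + 6\right)^{2} = 2^{2} = 4$)
$12 N{\left(6 \right)} 3 = 12 \cdot 4 \cdot 3 = 48 \cdot 3 = 144$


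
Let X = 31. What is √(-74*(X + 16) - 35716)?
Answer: I*√39194 ≈ 197.97*I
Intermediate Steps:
√(-74*(X + 16) - 35716) = √(-74*(31 + 16) - 35716) = √(-74*47 - 35716) = √(-3478 - 35716) = √(-39194) = I*√39194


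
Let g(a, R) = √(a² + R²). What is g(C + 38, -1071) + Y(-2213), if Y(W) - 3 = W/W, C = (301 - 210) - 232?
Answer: 4 + 65*√274 ≈ 1079.9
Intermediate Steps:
C = -141 (C = 91 - 232 = -141)
Y(W) = 4 (Y(W) = 3 + W/W = 3 + 1 = 4)
g(a, R) = √(R² + a²)
g(C + 38, -1071) + Y(-2213) = √((-1071)² + (-141 + 38)²) + 4 = √(1147041 + (-103)²) + 4 = √(1147041 + 10609) + 4 = √1157650 + 4 = 65*√274 + 4 = 4 + 65*√274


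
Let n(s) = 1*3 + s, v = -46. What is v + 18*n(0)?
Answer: 8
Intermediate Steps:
n(s) = 3 + s
v + 18*n(0) = -46 + 18*(3 + 0) = -46 + 18*3 = -46 + 54 = 8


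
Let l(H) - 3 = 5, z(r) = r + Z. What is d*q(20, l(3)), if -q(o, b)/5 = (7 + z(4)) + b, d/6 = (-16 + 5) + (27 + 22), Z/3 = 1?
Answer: -25080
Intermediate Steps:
Z = 3 (Z = 3*1 = 3)
d = 228 (d = 6*((-16 + 5) + (27 + 22)) = 6*(-11 + 49) = 6*38 = 228)
z(r) = 3 + r (z(r) = r + 3 = 3 + r)
l(H) = 8 (l(H) = 3 + 5 = 8)
q(o, b) = -70 - 5*b (q(o, b) = -5*((7 + (3 + 4)) + b) = -5*((7 + 7) + b) = -5*(14 + b) = -70 - 5*b)
d*q(20, l(3)) = 228*(-70 - 5*8) = 228*(-70 - 40) = 228*(-110) = -25080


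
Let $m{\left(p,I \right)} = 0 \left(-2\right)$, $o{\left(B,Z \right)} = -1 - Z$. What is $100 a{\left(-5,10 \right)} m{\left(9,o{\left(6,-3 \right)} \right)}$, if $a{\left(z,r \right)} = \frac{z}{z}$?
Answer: $0$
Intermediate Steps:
$a{\left(z,r \right)} = 1$
$m{\left(p,I \right)} = 0$
$100 a{\left(-5,10 \right)} m{\left(9,o{\left(6,-3 \right)} \right)} = 100 \cdot 1 \cdot 0 = 100 \cdot 0 = 0$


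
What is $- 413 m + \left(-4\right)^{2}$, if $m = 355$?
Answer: $-146599$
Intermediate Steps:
$- 413 m + \left(-4\right)^{2} = \left(-413\right) 355 + \left(-4\right)^{2} = -146615 + 16 = -146599$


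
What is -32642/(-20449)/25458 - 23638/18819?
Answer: -2050851217633/1632832548633 ≈ -1.2560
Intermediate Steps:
-32642/(-20449)/25458 - 23638/18819 = -32642*(-1/20449)*(1/25458) - 23638*1/18819 = (32642/20449)*(1/25458) - 23638/18819 = 16321/260295321 - 23638/18819 = -2050851217633/1632832548633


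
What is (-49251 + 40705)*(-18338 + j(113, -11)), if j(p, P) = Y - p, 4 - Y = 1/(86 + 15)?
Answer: 15922462808/101 ≈ 1.5765e+8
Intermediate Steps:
Y = 403/101 (Y = 4 - 1/(86 + 15) = 4 - 1/101 = 403/101 ≈ 3.9901)
j(p, P) = 403/101 - p
(-49251 + 40705)*(-18338 + j(113, -11)) = (-49251 + 40705)*(-18338 + (403/101 - 1*113)) = -8546*(-18338 + (403/101 - 113)) = -8546*(-18338 - 11010/101) = -8546*(-1863148/101) = 15922462808/101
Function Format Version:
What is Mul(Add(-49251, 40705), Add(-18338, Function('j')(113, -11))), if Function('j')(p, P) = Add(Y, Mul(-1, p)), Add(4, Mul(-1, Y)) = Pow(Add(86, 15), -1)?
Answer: Rational(15922462808, 101) ≈ 1.5765e+8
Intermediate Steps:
Y = Rational(403, 101) (Y = Add(4, Mul(-1, Pow(Add(86, 15), -1))) = Add(4, Mul(-1, Pow(101, -1))) = Add(4, Mul(-1, Rational(1, 101))) = Add(4, Rational(-1, 101)) = Rational(403, 101) ≈ 3.9901)
Function('j')(p, P) = Add(Rational(403, 101), Mul(-1, p))
Mul(Add(-49251, 40705), Add(-18338, Function('j')(113, -11))) = Mul(Add(-49251, 40705), Add(-18338, Add(Rational(403, 101), Mul(-1, 113)))) = Mul(-8546, Add(-18338, Add(Rational(403, 101), -113))) = Mul(-8546, Add(-18338, Rational(-11010, 101))) = Mul(-8546, Rational(-1863148, 101)) = Rational(15922462808, 101)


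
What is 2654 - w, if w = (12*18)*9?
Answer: 710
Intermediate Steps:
w = 1944 (w = 216*9 = 1944)
2654 - w = 2654 - 1*1944 = 2654 - 1944 = 710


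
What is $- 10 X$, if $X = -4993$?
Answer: $49930$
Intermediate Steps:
$- 10 X = \left(-10\right) \left(-4993\right) = 49930$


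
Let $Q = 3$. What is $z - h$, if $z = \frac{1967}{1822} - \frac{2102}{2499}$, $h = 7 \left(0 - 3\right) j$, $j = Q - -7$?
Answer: $\frac{957253069}{4553178} \approx 210.24$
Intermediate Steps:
$j = 10$ ($j = 3 - -7 = 3 + 7 = 10$)
$h = -210$ ($h = 7 \left(0 - 3\right) 10 = 7 \left(-3\right) 10 = \left(-21\right) 10 = -210$)
$z = \frac{1085689}{4553178}$ ($z = 1967 \cdot \frac{1}{1822} - \frac{2102}{2499} = \frac{1967}{1822} - \frac{2102}{2499} = \frac{1085689}{4553178} \approx 0.23845$)
$z - h = \frac{1085689}{4553178} - -210 = \frac{1085689}{4553178} + 210 = \frac{957253069}{4553178}$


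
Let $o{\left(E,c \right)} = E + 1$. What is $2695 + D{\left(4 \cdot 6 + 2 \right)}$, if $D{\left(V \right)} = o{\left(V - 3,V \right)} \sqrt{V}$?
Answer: $2695 + 24 \sqrt{26} \approx 2817.4$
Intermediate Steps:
$o{\left(E,c \right)} = 1 + E$
$D{\left(V \right)} = \sqrt{V} \left(-2 + V\right)$ ($D{\left(V \right)} = \left(1 + \left(V - 3\right)\right) \sqrt{V} = \left(1 + \left(-3 + V\right)\right) \sqrt{V} = \left(-2 + V\right) \sqrt{V} = \sqrt{V} \left(-2 + V\right)$)
$2695 + D{\left(4 \cdot 6 + 2 \right)} = 2695 + \sqrt{4 \cdot 6 + 2} \left(-2 + \left(4 \cdot 6 + 2\right)\right) = 2695 + \sqrt{24 + 2} \left(-2 + \left(24 + 2\right)\right) = 2695 + \sqrt{26} \left(-2 + 26\right) = 2695 + \sqrt{26} \cdot 24 = 2695 + 24 \sqrt{26}$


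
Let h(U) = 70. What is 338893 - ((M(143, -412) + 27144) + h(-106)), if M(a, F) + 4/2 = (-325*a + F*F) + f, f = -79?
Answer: 188491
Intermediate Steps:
M(a, F) = -81 + F² - 325*a (M(a, F) = -2 + ((-325*a + F*F) - 79) = -2 + ((-325*a + F²) - 79) = -2 + ((F² - 325*a) - 79) = -2 + (-79 + F² - 325*a) = -81 + F² - 325*a)
338893 - ((M(143, -412) + 27144) + h(-106)) = 338893 - (((-81 + (-412)² - 325*143) + 27144) + 70) = 338893 - (((-81 + 169744 - 46475) + 27144) + 70) = 338893 - ((123188 + 27144) + 70) = 338893 - (150332 + 70) = 338893 - 1*150402 = 338893 - 150402 = 188491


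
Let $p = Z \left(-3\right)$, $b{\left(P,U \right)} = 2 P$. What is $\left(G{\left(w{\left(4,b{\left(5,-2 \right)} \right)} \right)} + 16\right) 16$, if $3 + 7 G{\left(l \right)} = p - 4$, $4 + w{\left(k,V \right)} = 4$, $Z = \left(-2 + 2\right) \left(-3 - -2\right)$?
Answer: $240$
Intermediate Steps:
$Z = 0$ ($Z = 0 \left(-3 + 2\right) = 0 \left(-1\right) = 0$)
$w{\left(k,V \right)} = 0$ ($w{\left(k,V \right)} = -4 + 4 = 0$)
$p = 0$ ($p = 0 \left(-3\right) = 0$)
$G{\left(l \right)} = -1$ ($G{\left(l \right)} = - \frac{3}{7} + \frac{0 - 4}{7} = - \frac{3}{7} + \frac{1}{7} \left(-4\right) = - \frac{3}{7} - \frac{4}{7} = -1$)
$\left(G{\left(w{\left(4,b{\left(5,-2 \right)} \right)} \right)} + 16\right) 16 = \left(-1 + 16\right) 16 = 15 \cdot 16 = 240$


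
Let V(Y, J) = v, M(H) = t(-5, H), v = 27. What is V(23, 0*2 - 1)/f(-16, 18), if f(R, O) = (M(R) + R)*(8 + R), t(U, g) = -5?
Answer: 9/56 ≈ 0.16071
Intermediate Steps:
M(H) = -5
V(Y, J) = 27
f(R, O) = (-5 + R)*(8 + R)
V(23, 0*2 - 1)/f(-16, 18) = 27/(-40 + (-16)**2 + 3*(-16)) = 27/(-40 + 256 - 48) = 27/168 = 27*(1/168) = 9/56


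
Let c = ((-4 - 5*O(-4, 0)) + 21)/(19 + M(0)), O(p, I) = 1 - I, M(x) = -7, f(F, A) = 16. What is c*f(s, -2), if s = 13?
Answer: 16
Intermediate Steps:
c = 1 (c = ((-4 - 5*(1 - 1*0)) + 21)/(19 - 7) = ((-4 - 5*(1 + 0)) + 21)/12 = ((-4 - 5) + 21)*(1/12) = (-9 + 21)*(1/12) = 12*(1/12) = 1)
c*f(s, -2) = 1*16 = 16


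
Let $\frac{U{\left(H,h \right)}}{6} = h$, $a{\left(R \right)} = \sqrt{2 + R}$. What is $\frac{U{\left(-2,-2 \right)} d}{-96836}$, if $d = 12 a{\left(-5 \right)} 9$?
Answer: $\frac{324 i \sqrt{3}}{24209} \approx 0.023181 i$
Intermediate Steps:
$d = 108 i \sqrt{3}$ ($d = 12 \sqrt{2 - 5} \cdot 9 = 12 \sqrt{-3} \cdot 9 = 12 i \sqrt{3} \cdot 9 = 108 i \sqrt{3} \approx 187.06 i$)
$U{\left(H,h \right)} = 6 h$
$\frac{U{\left(-2,-2 \right)} d}{-96836} = \frac{6 \left(-2\right) 108 i \sqrt{3}}{-96836} = - 12 \cdot 108 i \sqrt{3} \left(- \frac{1}{96836}\right) = - 1296 i \sqrt{3} \left(- \frac{1}{96836}\right) = \frac{324 i \sqrt{3}}{24209}$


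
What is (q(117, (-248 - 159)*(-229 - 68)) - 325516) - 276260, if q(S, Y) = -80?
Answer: -601856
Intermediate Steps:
(q(117, (-248 - 159)*(-229 - 68)) - 325516) - 276260 = (-80 - 325516) - 276260 = -325596 - 276260 = -601856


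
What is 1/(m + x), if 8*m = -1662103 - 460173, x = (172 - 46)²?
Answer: -2/498817 ≈ -4.0095e-6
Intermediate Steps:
x = 15876 (x = 126² = 15876)
m = -530569/2 (m = (-1662103 - 460173)/8 = (⅛)*(-2122276) = -530569/2 ≈ -2.6528e+5)
1/(m + x) = 1/(-530569/2 + 15876) = 1/(-498817/2) = -2/498817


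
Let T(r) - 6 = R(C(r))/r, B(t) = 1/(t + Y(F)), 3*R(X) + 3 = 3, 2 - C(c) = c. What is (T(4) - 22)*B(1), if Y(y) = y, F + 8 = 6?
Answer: 16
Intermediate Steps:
F = -2 (F = -8 + 6 = -2)
C(c) = 2 - c
R(X) = 0 (R(X) = -1 + (1/3)*3 = -1 + 1 = 0)
B(t) = 1/(-2 + t) (B(t) = 1/(t - 2) = 1/(-2 + t))
T(r) = 6 (T(r) = 6 + 0/r = 6 + 0 = 6)
(T(4) - 22)*B(1) = (6 - 22)/(-2 + 1) = -16/(-1) = -16*(-1) = 16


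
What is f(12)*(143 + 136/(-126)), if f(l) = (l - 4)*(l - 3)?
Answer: 71528/7 ≈ 10218.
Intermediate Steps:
f(l) = (-4 + l)*(-3 + l)
f(12)*(143 + 136/(-126)) = (12 + 12² - 7*12)*(143 + 136/(-126)) = (12 + 144 - 84)*(143 + 136*(-1/126)) = 72*(143 - 68/63) = 72*(8941/63) = 71528/7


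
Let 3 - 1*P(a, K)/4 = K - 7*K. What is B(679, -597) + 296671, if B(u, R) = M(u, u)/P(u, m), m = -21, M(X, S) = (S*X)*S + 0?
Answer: -167084707/492 ≈ -3.3960e+5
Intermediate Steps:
M(X, S) = X*S**2 (M(X, S) = X*S**2 + 0 = X*S**2)
P(a, K) = 12 + 24*K (P(a, K) = 12 - 4*(K - 7*K) = 12 - (-24)*K = 12 + 24*K)
B(u, R) = -u**3/492 (B(u, R) = (u*u**2)/(12 + 24*(-21)) = u**3/(12 - 504) = u**3/(-492) = u**3*(-1/492) = -u**3/492)
B(679, -597) + 296671 = -1/492*679**3 + 296671 = -1/492*313046839 + 296671 = -313046839/492 + 296671 = -167084707/492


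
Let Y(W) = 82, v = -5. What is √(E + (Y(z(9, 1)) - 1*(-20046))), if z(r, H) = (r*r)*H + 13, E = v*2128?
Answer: 4*√593 ≈ 97.406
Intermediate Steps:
E = -10640 (E = -5*2128 = -10640)
z(r, H) = 13 + H*r² (z(r, H) = r²*H + 13 = H*r² + 13 = 13 + H*r²)
√(E + (Y(z(9, 1)) - 1*(-20046))) = √(-10640 + (82 - 1*(-20046))) = √(-10640 + (82 + 20046)) = √(-10640 + 20128) = √9488 = 4*√593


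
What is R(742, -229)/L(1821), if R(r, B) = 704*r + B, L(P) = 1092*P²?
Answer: 522139/3621116772 ≈ 0.00014419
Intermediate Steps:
R(r, B) = B + 704*r
R(742, -229)/L(1821) = (-229 + 704*742)/((1092*1821²)) = (-229 + 522368)/((1092*3316041)) = 522139/3621116772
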